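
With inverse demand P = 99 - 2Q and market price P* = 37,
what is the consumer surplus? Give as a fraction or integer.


Maximum willingness to pay (at Q=0): P_max = 99
Quantity demanded at P* = 37:
Q* = (99 - 37)/2 = 31
CS = (1/2) * Q* * (P_max - P*)
CS = (1/2) * 31 * (99 - 37)
CS = (1/2) * 31 * 62 = 961

961


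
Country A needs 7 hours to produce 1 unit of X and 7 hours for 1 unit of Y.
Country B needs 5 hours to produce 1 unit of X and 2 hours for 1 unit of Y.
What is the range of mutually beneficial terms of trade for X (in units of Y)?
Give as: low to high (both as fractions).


Opportunity cost of X for Country A = hours_X / hours_Y = 7/7 = 1 units of Y
Opportunity cost of X for Country B = hours_X / hours_Y = 5/2 = 5/2 units of Y
Terms of trade must be between the two opportunity costs.
Range: 1 to 5/2

1 to 5/2


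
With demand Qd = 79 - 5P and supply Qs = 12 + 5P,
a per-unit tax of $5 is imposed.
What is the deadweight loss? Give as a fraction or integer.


Pre-tax equilibrium quantity: Q* = 91/2
Post-tax equilibrium quantity: Q_tax = 33
Reduction in quantity: Q* - Q_tax = 25/2
DWL = (1/2) * tax * (Q* - Q_tax)
DWL = (1/2) * 5 * 25/2 = 125/4

125/4


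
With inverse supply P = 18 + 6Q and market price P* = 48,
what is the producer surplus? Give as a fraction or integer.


Minimum supply price (at Q=0): P_min = 18
Quantity supplied at P* = 48:
Q* = (48 - 18)/6 = 5
PS = (1/2) * Q* * (P* - P_min)
PS = (1/2) * 5 * (48 - 18)
PS = (1/2) * 5 * 30 = 75

75


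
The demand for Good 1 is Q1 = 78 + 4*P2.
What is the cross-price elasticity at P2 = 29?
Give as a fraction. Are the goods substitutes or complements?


dQ1/dP2 = 4
At P2 = 29: Q1 = 78 + 4*29 = 194
Exy = (dQ1/dP2)(P2/Q1) = 4 * 29 / 194 = 58/97
Since Exy > 0, the goods are substitutes.

58/97 (substitutes)


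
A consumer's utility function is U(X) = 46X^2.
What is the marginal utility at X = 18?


MU = dU/dX = 46*2*X^(2-1)
MU = 92*X^1
At X = 18:
MU = 92 * 18^1
MU = 92 * 18 = 1656

1656


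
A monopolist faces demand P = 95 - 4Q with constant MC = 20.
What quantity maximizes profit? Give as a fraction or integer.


TR = P*Q = (95 - 4Q)Q = 95Q - 4Q^2
MR = dTR/dQ = 95 - 8Q
Set MR = MC:
95 - 8Q = 20
75 = 8Q
Q* = 75/8 = 75/8

75/8


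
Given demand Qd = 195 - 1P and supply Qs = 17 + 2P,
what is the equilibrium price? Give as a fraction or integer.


At equilibrium, Qd = Qs.
195 - 1P = 17 + 2P
195 - 17 = 1P + 2P
178 = 3P
P* = 178/3 = 178/3

178/3


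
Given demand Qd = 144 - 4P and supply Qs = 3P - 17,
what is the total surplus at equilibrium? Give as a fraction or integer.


Find equilibrium: 144 - 4P = 3P - 17
144 + 17 = 7P
P* = 161/7 = 23
Q* = 3*23 - 17 = 52
Inverse demand: P = 36 - Q/4, so P_max = 36
Inverse supply: P = 17/3 + Q/3, so P_min = 17/3
CS = (1/2) * 52 * (36 - 23) = 338
PS = (1/2) * 52 * (23 - 17/3) = 1352/3
TS = CS + PS = 338 + 1352/3 = 2366/3

2366/3


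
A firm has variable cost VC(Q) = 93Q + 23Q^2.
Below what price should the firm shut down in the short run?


AVC(Q) = VC(Q)/Q = 93 + 23Q
AVC is increasing in Q, so minimum AVC is at Q -> 0+.
Min AVC = 93
The firm should shut down if P < 93.

93


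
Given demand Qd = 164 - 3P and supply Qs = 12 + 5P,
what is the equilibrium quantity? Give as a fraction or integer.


First find equilibrium price:
164 - 3P = 12 + 5P
P* = 152/8 = 19
Then substitute into demand:
Q* = 164 - 3 * 19 = 107

107


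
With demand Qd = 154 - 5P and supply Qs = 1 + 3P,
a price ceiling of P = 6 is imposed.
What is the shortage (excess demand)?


At P = 6:
Qd = 154 - 5*6 = 124
Qs = 1 + 3*6 = 19
Shortage = Qd - Qs = 124 - 19 = 105

105


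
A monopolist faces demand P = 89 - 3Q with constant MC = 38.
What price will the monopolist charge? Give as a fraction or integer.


MR = 89 - 6Q
Set MR = MC: 89 - 6Q = 38
Q* = 17/2
Substitute into demand:
P* = 89 - 3*17/2 = 127/2

127/2


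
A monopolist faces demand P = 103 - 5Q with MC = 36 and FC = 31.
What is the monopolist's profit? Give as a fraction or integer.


MR = MC: 103 - 10Q = 36
Q* = 67/10
P* = 103 - 5*67/10 = 139/2
Profit = (P* - MC)*Q* - FC
= (139/2 - 36)*67/10 - 31
= 67/2*67/10 - 31
= 4489/20 - 31 = 3869/20

3869/20


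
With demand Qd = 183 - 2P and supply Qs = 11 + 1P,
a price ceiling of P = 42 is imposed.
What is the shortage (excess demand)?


At P = 42:
Qd = 183 - 2*42 = 99
Qs = 11 + 1*42 = 53
Shortage = Qd - Qs = 99 - 53 = 46

46


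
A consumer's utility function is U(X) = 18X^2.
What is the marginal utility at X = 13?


MU = dU/dX = 18*2*X^(2-1)
MU = 36*X^1
At X = 13:
MU = 36 * 13^1
MU = 36 * 13 = 468

468


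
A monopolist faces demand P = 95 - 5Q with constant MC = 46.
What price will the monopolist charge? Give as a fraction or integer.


MR = 95 - 10Q
Set MR = MC: 95 - 10Q = 46
Q* = 49/10
Substitute into demand:
P* = 95 - 5*49/10 = 141/2

141/2


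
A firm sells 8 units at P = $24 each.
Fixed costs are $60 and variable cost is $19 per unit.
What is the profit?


Total Revenue = P * Q = 24 * 8 = $192
Total Cost = FC + VC*Q = 60 + 19*8 = $212
Profit = TR - TC = 192 - 212 = $-20

$-20


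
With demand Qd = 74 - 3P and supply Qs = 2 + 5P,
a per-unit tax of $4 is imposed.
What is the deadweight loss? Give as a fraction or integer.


Pre-tax equilibrium quantity: Q* = 47
Post-tax equilibrium quantity: Q_tax = 79/2
Reduction in quantity: Q* - Q_tax = 15/2
DWL = (1/2) * tax * (Q* - Q_tax)
DWL = (1/2) * 4 * 15/2 = 15

15


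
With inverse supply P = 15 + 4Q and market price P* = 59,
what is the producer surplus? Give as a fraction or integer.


Minimum supply price (at Q=0): P_min = 15
Quantity supplied at P* = 59:
Q* = (59 - 15)/4 = 11
PS = (1/2) * Q* * (P* - P_min)
PS = (1/2) * 11 * (59 - 15)
PS = (1/2) * 11 * 44 = 242

242


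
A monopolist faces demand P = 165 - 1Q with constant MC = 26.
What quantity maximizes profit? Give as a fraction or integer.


TR = P*Q = (165 - 1Q)Q = 165Q - 1Q^2
MR = dTR/dQ = 165 - 2Q
Set MR = MC:
165 - 2Q = 26
139 = 2Q
Q* = 139/2 = 139/2

139/2


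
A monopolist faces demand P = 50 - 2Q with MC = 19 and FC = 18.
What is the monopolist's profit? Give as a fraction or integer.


MR = MC: 50 - 4Q = 19
Q* = 31/4
P* = 50 - 2*31/4 = 69/2
Profit = (P* - MC)*Q* - FC
= (69/2 - 19)*31/4 - 18
= 31/2*31/4 - 18
= 961/8 - 18 = 817/8

817/8


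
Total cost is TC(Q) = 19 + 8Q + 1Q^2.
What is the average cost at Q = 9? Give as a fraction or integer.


TC(9) = 19 + 8*9 + 1*9^2
TC(9) = 19 + 72 + 81 = 172
AC = TC/Q = 172/9 = 172/9

172/9


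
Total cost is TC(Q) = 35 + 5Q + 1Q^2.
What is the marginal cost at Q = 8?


MC = dTC/dQ = 5 + 2*1*Q
At Q = 8:
MC = 5 + 2*8
MC = 5 + 16 = 21

21


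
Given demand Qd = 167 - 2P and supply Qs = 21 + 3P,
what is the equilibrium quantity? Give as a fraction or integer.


First find equilibrium price:
167 - 2P = 21 + 3P
P* = 146/5 = 146/5
Then substitute into demand:
Q* = 167 - 2 * 146/5 = 543/5

543/5


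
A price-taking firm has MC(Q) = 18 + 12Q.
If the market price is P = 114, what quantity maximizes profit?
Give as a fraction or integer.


In perfect competition, profit is maximized where P = MC.
114 = 18 + 12Q
96 = 12Q
Q* = 96/12 = 8

8


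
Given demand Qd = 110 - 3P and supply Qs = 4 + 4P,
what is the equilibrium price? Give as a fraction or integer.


At equilibrium, Qd = Qs.
110 - 3P = 4 + 4P
110 - 4 = 3P + 4P
106 = 7P
P* = 106/7 = 106/7

106/7


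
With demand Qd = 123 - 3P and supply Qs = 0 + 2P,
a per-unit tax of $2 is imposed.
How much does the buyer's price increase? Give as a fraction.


With a per-unit tax, the buyer's price increase depends on relative slopes.
Supply slope: d = 2, Demand slope: b = 3
Buyer's price increase = d * tax / (b + d)
= 2 * 2 / (3 + 2)
= 4 / 5 = 4/5

4/5


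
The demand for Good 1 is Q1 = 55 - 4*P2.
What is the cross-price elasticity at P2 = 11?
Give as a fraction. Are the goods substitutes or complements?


dQ1/dP2 = -4
At P2 = 11: Q1 = 55 - 4*11 = 11
Exy = (dQ1/dP2)(P2/Q1) = -4 * 11 / 11 = -4
Since Exy < 0, the goods are complements.

-4 (complements)


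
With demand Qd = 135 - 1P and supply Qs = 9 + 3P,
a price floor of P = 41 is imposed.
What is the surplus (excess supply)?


At P = 41:
Qd = 135 - 1*41 = 94
Qs = 9 + 3*41 = 132
Surplus = Qs - Qd = 132 - 94 = 38

38


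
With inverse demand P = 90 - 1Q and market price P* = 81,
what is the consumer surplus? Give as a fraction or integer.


Maximum willingness to pay (at Q=0): P_max = 90
Quantity demanded at P* = 81:
Q* = (90 - 81)/1 = 9
CS = (1/2) * Q* * (P_max - P*)
CS = (1/2) * 9 * (90 - 81)
CS = (1/2) * 9 * 9 = 81/2

81/2


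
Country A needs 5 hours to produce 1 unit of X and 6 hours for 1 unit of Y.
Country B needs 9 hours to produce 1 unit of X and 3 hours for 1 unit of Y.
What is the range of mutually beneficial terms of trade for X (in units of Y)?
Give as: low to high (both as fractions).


Opportunity cost of X for Country A = hours_X / hours_Y = 5/6 = 5/6 units of Y
Opportunity cost of X for Country B = hours_X / hours_Y = 9/3 = 3 units of Y
Terms of trade must be between the two opportunity costs.
Range: 5/6 to 3

5/6 to 3


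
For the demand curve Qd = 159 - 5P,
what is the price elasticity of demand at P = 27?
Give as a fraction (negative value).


dQ/dP = -5
At P = 27: Q = 159 - 5*27 = 24
E = (dQ/dP)(P/Q) = (-5)(27/24) = -45/8

-45/8


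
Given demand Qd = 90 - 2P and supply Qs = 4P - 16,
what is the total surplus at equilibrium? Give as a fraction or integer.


Find equilibrium: 90 - 2P = 4P - 16
90 + 16 = 6P
P* = 106/6 = 53/3
Q* = 4*53/3 - 16 = 164/3
Inverse demand: P = 45 - Q/2, so P_max = 45
Inverse supply: P = 4 + Q/4, so P_min = 4
CS = (1/2) * 164/3 * (45 - 53/3) = 6724/9
PS = (1/2) * 164/3 * (53/3 - 4) = 3362/9
TS = CS + PS = 6724/9 + 3362/9 = 3362/3

3362/3


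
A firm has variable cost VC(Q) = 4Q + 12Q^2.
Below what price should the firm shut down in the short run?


AVC(Q) = VC(Q)/Q = 4 + 12Q
AVC is increasing in Q, so minimum AVC is at Q -> 0+.
Min AVC = 4
The firm should shut down if P < 4.

4


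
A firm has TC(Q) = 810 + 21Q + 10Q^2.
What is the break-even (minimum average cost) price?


AC(Q) = 810/Q + 21 + 10Q
To minimize: dAC/dQ = -810/Q^2 + 10 = 0
Q^2 = 810/10 = 81
Q* = 9
Min AC = 810/9 + 21 + 10*9
Min AC = 90 + 21 + 90 = 201

201


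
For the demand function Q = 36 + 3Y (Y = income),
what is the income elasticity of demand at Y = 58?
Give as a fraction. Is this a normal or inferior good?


dQ/dY = 3
At Y = 58: Q = 36 + 3*58 = 210
Ey = (dQ/dY)(Y/Q) = 3 * 58 / 210 = 29/35
Since Ey > 0, this is a normal good.

29/35 (normal good)


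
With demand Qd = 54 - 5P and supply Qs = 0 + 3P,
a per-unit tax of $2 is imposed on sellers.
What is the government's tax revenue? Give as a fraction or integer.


With tax on sellers, new supply: Qs' = 0 + 3(P - 2)
= 3P - 6
New equilibrium quantity:
Q_new = 33/2
Tax revenue = tax * Q_new = 2 * 33/2 = 33

33


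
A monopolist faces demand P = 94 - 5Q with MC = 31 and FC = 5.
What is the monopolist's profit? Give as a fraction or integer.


MR = MC: 94 - 10Q = 31
Q* = 63/10
P* = 94 - 5*63/10 = 125/2
Profit = (P* - MC)*Q* - FC
= (125/2 - 31)*63/10 - 5
= 63/2*63/10 - 5
= 3969/20 - 5 = 3869/20

3869/20


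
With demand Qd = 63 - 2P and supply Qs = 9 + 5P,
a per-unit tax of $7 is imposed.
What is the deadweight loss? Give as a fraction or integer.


Pre-tax equilibrium quantity: Q* = 333/7
Post-tax equilibrium quantity: Q_tax = 263/7
Reduction in quantity: Q* - Q_tax = 10
DWL = (1/2) * tax * (Q* - Q_tax)
DWL = (1/2) * 7 * 10 = 35

35


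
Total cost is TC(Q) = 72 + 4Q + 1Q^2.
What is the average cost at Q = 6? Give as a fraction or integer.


TC(6) = 72 + 4*6 + 1*6^2
TC(6) = 72 + 24 + 36 = 132
AC = TC/Q = 132/6 = 22

22


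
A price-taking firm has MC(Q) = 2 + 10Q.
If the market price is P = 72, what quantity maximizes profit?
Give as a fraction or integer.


In perfect competition, profit is maximized where P = MC.
72 = 2 + 10Q
70 = 10Q
Q* = 70/10 = 7

7


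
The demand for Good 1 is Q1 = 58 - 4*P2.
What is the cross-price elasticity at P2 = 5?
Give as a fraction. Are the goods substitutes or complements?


dQ1/dP2 = -4
At P2 = 5: Q1 = 58 - 4*5 = 38
Exy = (dQ1/dP2)(P2/Q1) = -4 * 5 / 38 = -10/19
Since Exy < 0, the goods are complements.

-10/19 (complements)


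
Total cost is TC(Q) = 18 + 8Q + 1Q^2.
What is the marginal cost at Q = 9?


MC = dTC/dQ = 8 + 2*1*Q
At Q = 9:
MC = 8 + 2*9
MC = 8 + 18 = 26

26


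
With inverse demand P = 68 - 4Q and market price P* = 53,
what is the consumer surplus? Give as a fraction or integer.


Maximum willingness to pay (at Q=0): P_max = 68
Quantity demanded at P* = 53:
Q* = (68 - 53)/4 = 15/4
CS = (1/2) * Q* * (P_max - P*)
CS = (1/2) * 15/4 * (68 - 53)
CS = (1/2) * 15/4 * 15 = 225/8

225/8


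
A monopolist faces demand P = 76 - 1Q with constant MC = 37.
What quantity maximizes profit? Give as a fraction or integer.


TR = P*Q = (76 - 1Q)Q = 76Q - 1Q^2
MR = dTR/dQ = 76 - 2Q
Set MR = MC:
76 - 2Q = 37
39 = 2Q
Q* = 39/2 = 39/2

39/2


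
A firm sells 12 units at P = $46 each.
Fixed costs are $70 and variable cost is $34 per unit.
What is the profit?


Total Revenue = P * Q = 46 * 12 = $552
Total Cost = FC + VC*Q = 70 + 34*12 = $478
Profit = TR - TC = 552 - 478 = $74

$74


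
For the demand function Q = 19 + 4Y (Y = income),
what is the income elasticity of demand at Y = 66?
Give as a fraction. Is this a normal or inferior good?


dQ/dY = 4
At Y = 66: Q = 19 + 4*66 = 283
Ey = (dQ/dY)(Y/Q) = 4 * 66 / 283 = 264/283
Since Ey > 0, this is a normal good.

264/283 (normal good)


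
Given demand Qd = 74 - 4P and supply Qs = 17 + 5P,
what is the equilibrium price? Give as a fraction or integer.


At equilibrium, Qd = Qs.
74 - 4P = 17 + 5P
74 - 17 = 4P + 5P
57 = 9P
P* = 57/9 = 19/3

19/3


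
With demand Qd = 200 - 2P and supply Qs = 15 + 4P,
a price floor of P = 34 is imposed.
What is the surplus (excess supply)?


At P = 34:
Qd = 200 - 2*34 = 132
Qs = 15 + 4*34 = 151
Surplus = Qs - Qd = 151 - 132 = 19

19


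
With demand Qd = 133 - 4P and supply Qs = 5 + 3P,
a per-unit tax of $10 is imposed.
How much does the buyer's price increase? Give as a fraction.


With a per-unit tax, the buyer's price increase depends on relative slopes.
Supply slope: d = 3, Demand slope: b = 4
Buyer's price increase = d * tax / (b + d)
= 3 * 10 / (4 + 3)
= 30 / 7 = 30/7

30/7


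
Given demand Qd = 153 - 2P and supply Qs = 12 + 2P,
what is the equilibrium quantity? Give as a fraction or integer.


First find equilibrium price:
153 - 2P = 12 + 2P
P* = 141/4 = 141/4
Then substitute into demand:
Q* = 153 - 2 * 141/4 = 165/2

165/2


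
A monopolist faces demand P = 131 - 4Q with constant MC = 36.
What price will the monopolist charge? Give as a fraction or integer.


MR = 131 - 8Q
Set MR = MC: 131 - 8Q = 36
Q* = 95/8
Substitute into demand:
P* = 131 - 4*95/8 = 167/2

167/2


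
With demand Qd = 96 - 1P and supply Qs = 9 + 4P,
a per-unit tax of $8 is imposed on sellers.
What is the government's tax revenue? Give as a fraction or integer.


With tax on sellers, new supply: Qs' = 9 + 4(P - 8)
= 4P - 23
New equilibrium quantity:
Q_new = 361/5
Tax revenue = tax * Q_new = 8 * 361/5 = 2888/5

2888/5


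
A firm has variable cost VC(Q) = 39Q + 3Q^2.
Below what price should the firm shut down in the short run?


AVC(Q) = VC(Q)/Q = 39 + 3Q
AVC is increasing in Q, so minimum AVC is at Q -> 0+.
Min AVC = 39
The firm should shut down if P < 39.

39


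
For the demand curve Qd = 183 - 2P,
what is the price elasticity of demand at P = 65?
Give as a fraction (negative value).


dQ/dP = -2
At P = 65: Q = 183 - 2*65 = 53
E = (dQ/dP)(P/Q) = (-2)(65/53) = -130/53

-130/53


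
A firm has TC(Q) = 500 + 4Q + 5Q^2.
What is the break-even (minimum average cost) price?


AC(Q) = 500/Q + 4 + 5Q
To minimize: dAC/dQ = -500/Q^2 + 5 = 0
Q^2 = 500/5 = 100
Q* = 10
Min AC = 500/10 + 4 + 5*10
Min AC = 50 + 4 + 50 = 104

104


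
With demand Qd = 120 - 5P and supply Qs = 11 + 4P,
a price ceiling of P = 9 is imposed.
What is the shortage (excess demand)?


At P = 9:
Qd = 120 - 5*9 = 75
Qs = 11 + 4*9 = 47
Shortage = Qd - Qs = 75 - 47 = 28

28


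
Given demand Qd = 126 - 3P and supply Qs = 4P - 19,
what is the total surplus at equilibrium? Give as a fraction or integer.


Find equilibrium: 126 - 3P = 4P - 19
126 + 19 = 7P
P* = 145/7 = 145/7
Q* = 4*145/7 - 19 = 447/7
Inverse demand: P = 42 - Q/3, so P_max = 42
Inverse supply: P = 19/4 + Q/4, so P_min = 19/4
CS = (1/2) * 447/7 * (42 - 145/7) = 66603/98
PS = (1/2) * 447/7 * (145/7 - 19/4) = 199809/392
TS = CS + PS = 66603/98 + 199809/392 = 66603/56

66603/56


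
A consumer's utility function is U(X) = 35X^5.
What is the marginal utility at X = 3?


MU = dU/dX = 35*5*X^(5-1)
MU = 175*X^4
At X = 3:
MU = 175 * 3^4
MU = 175 * 81 = 14175

14175


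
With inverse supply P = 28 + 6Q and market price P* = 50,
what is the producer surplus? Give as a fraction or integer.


Minimum supply price (at Q=0): P_min = 28
Quantity supplied at P* = 50:
Q* = (50 - 28)/6 = 11/3
PS = (1/2) * Q* * (P* - P_min)
PS = (1/2) * 11/3 * (50 - 28)
PS = (1/2) * 11/3 * 22 = 121/3

121/3


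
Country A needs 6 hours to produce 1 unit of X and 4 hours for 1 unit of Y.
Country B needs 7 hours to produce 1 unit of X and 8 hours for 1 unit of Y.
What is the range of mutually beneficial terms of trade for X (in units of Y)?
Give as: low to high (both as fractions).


Opportunity cost of X for Country A = hours_X / hours_Y = 6/4 = 3/2 units of Y
Opportunity cost of X for Country B = hours_X / hours_Y = 7/8 = 7/8 units of Y
Terms of trade must be between the two opportunity costs.
Range: 7/8 to 3/2

7/8 to 3/2


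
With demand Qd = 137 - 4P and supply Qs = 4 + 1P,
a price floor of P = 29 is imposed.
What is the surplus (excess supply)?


At P = 29:
Qd = 137 - 4*29 = 21
Qs = 4 + 1*29 = 33
Surplus = Qs - Qd = 33 - 21 = 12

12


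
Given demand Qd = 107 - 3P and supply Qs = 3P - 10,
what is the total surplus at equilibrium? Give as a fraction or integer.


Find equilibrium: 107 - 3P = 3P - 10
107 + 10 = 6P
P* = 117/6 = 39/2
Q* = 3*39/2 - 10 = 97/2
Inverse demand: P = 107/3 - Q/3, so P_max = 107/3
Inverse supply: P = 10/3 + Q/3, so P_min = 10/3
CS = (1/2) * 97/2 * (107/3 - 39/2) = 9409/24
PS = (1/2) * 97/2 * (39/2 - 10/3) = 9409/24
TS = CS + PS = 9409/24 + 9409/24 = 9409/12

9409/12


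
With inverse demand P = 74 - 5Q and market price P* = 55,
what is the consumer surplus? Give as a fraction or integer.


Maximum willingness to pay (at Q=0): P_max = 74
Quantity demanded at P* = 55:
Q* = (74 - 55)/5 = 19/5
CS = (1/2) * Q* * (P_max - P*)
CS = (1/2) * 19/5 * (74 - 55)
CS = (1/2) * 19/5 * 19 = 361/10

361/10


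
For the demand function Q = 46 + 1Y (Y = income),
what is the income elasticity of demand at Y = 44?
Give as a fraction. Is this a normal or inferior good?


dQ/dY = 1
At Y = 44: Q = 46 + 1*44 = 90
Ey = (dQ/dY)(Y/Q) = 1 * 44 / 90 = 22/45
Since Ey > 0, this is a normal good.

22/45 (normal good)


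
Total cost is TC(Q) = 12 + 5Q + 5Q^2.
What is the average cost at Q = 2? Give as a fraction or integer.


TC(2) = 12 + 5*2 + 5*2^2
TC(2) = 12 + 10 + 20 = 42
AC = TC/Q = 42/2 = 21

21


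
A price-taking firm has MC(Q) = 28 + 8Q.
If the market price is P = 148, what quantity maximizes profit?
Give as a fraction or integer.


In perfect competition, profit is maximized where P = MC.
148 = 28 + 8Q
120 = 8Q
Q* = 120/8 = 15

15


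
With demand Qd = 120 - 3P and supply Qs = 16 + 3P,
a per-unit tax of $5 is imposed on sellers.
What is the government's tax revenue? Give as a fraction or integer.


With tax on sellers, new supply: Qs' = 16 + 3(P - 5)
= 1 + 3P
New equilibrium quantity:
Q_new = 121/2
Tax revenue = tax * Q_new = 5 * 121/2 = 605/2

605/2


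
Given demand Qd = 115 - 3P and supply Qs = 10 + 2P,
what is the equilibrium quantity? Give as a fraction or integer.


First find equilibrium price:
115 - 3P = 10 + 2P
P* = 105/5 = 21
Then substitute into demand:
Q* = 115 - 3 * 21 = 52

52


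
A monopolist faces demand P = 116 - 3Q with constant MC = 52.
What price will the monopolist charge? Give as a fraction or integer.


MR = 116 - 6Q
Set MR = MC: 116 - 6Q = 52
Q* = 32/3
Substitute into demand:
P* = 116 - 3*32/3 = 84

84


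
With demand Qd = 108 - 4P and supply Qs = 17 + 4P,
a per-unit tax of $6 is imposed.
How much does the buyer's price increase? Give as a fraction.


With a per-unit tax, the buyer's price increase depends on relative slopes.
Supply slope: d = 4, Demand slope: b = 4
Buyer's price increase = d * tax / (b + d)
= 4 * 6 / (4 + 4)
= 24 / 8 = 3

3


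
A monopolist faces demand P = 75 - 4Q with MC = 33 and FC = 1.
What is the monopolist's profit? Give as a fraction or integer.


MR = MC: 75 - 8Q = 33
Q* = 21/4
P* = 75 - 4*21/4 = 54
Profit = (P* - MC)*Q* - FC
= (54 - 33)*21/4 - 1
= 21*21/4 - 1
= 441/4 - 1 = 437/4

437/4


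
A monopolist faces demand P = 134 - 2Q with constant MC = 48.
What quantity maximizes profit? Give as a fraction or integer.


TR = P*Q = (134 - 2Q)Q = 134Q - 2Q^2
MR = dTR/dQ = 134 - 4Q
Set MR = MC:
134 - 4Q = 48
86 = 4Q
Q* = 86/4 = 43/2

43/2


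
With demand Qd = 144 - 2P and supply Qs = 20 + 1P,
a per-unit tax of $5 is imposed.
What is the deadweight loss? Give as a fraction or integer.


Pre-tax equilibrium quantity: Q* = 184/3
Post-tax equilibrium quantity: Q_tax = 58
Reduction in quantity: Q* - Q_tax = 10/3
DWL = (1/2) * tax * (Q* - Q_tax)
DWL = (1/2) * 5 * 10/3 = 25/3

25/3


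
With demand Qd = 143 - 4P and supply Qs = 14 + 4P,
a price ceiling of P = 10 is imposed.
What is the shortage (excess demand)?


At P = 10:
Qd = 143 - 4*10 = 103
Qs = 14 + 4*10 = 54
Shortage = Qd - Qs = 103 - 54 = 49

49


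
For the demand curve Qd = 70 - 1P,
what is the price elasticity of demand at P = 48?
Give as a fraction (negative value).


dQ/dP = -1
At P = 48: Q = 70 - 1*48 = 22
E = (dQ/dP)(P/Q) = (-1)(48/22) = -24/11

-24/11


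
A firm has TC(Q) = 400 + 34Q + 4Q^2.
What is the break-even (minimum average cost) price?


AC(Q) = 400/Q + 34 + 4Q
To minimize: dAC/dQ = -400/Q^2 + 4 = 0
Q^2 = 400/4 = 100
Q* = 10
Min AC = 400/10 + 34 + 4*10
Min AC = 40 + 34 + 40 = 114

114


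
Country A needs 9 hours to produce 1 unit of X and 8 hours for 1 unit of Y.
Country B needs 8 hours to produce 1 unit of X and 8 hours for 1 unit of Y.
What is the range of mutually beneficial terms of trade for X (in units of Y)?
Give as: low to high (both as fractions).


Opportunity cost of X for Country A = hours_X / hours_Y = 9/8 = 9/8 units of Y
Opportunity cost of X for Country B = hours_X / hours_Y = 8/8 = 1 units of Y
Terms of trade must be between the two opportunity costs.
Range: 1 to 9/8

1 to 9/8


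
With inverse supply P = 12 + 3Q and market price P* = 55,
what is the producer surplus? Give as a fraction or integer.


Minimum supply price (at Q=0): P_min = 12
Quantity supplied at P* = 55:
Q* = (55 - 12)/3 = 43/3
PS = (1/2) * Q* * (P* - P_min)
PS = (1/2) * 43/3 * (55 - 12)
PS = (1/2) * 43/3 * 43 = 1849/6

1849/6


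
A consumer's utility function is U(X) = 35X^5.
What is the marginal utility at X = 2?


MU = dU/dX = 35*5*X^(5-1)
MU = 175*X^4
At X = 2:
MU = 175 * 2^4
MU = 175 * 16 = 2800

2800


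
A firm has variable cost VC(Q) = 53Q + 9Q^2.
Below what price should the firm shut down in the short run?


AVC(Q) = VC(Q)/Q = 53 + 9Q
AVC is increasing in Q, so minimum AVC is at Q -> 0+.
Min AVC = 53
The firm should shut down if P < 53.

53


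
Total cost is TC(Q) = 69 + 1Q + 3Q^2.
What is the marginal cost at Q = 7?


MC = dTC/dQ = 1 + 2*3*Q
At Q = 7:
MC = 1 + 6*7
MC = 1 + 42 = 43

43


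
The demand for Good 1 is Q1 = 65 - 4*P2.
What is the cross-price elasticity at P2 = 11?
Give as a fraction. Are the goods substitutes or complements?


dQ1/dP2 = -4
At P2 = 11: Q1 = 65 - 4*11 = 21
Exy = (dQ1/dP2)(P2/Q1) = -4 * 11 / 21 = -44/21
Since Exy < 0, the goods are complements.

-44/21 (complements)


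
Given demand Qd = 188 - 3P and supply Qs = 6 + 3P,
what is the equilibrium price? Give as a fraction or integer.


At equilibrium, Qd = Qs.
188 - 3P = 6 + 3P
188 - 6 = 3P + 3P
182 = 6P
P* = 182/6 = 91/3

91/3


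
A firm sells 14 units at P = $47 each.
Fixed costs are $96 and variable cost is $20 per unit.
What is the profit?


Total Revenue = P * Q = 47 * 14 = $658
Total Cost = FC + VC*Q = 96 + 20*14 = $376
Profit = TR - TC = 658 - 376 = $282

$282


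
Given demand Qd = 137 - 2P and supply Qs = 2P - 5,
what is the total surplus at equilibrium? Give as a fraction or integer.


Find equilibrium: 137 - 2P = 2P - 5
137 + 5 = 4P
P* = 142/4 = 71/2
Q* = 2*71/2 - 5 = 66
Inverse demand: P = 137/2 - Q/2, so P_max = 137/2
Inverse supply: P = 5/2 + Q/2, so P_min = 5/2
CS = (1/2) * 66 * (137/2 - 71/2) = 1089
PS = (1/2) * 66 * (71/2 - 5/2) = 1089
TS = CS + PS = 1089 + 1089 = 2178

2178


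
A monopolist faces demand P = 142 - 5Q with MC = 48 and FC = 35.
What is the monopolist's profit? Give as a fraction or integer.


MR = MC: 142 - 10Q = 48
Q* = 47/5
P* = 142 - 5*47/5 = 95
Profit = (P* - MC)*Q* - FC
= (95 - 48)*47/5 - 35
= 47*47/5 - 35
= 2209/5 - 35 = 2034/5

2034/5


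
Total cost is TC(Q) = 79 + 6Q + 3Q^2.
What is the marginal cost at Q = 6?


MC = dTC/dQ = 6 + 2*3*Q
At Q = 6:
MC = 6 + 6*6
MC = 6 + 36 = 42

42


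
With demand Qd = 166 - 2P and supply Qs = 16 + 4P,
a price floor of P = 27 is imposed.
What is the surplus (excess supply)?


At P = 27:
Qd = 166 - 2*27 = 112
Qs = 16 + 4*27 = 124
Surplus = Qs - Qd = 124 - 112 = 12

12


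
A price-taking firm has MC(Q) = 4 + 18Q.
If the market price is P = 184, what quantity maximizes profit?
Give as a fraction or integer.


In perfect competition, profit is maximized where P = MC.
184 = 4 + 18Q
180 = 18Q
Q* = 180/18 = 10

10


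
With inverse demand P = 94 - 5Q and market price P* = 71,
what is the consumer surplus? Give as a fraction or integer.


Maximum willingness to pay (at Q=0): P_max = 94
Quantity demanded at P* = 71:
Q* = (94 - 71)/5 = 23/5
CS = (1/2) * Q* * (P_max - P*)
CS = (1/2) * 23/5 * (94 - 71)
CS = (1/2) * 23/5 * 23 = 529/10

529/10


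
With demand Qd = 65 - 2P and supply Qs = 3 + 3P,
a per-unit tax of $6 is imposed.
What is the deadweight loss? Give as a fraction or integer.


Pre-tax equilibrium quantity: Q* = 201/5
Post-tax equilibrium quantity: Q_tax = 33
Reduction in quantity: Q* - Q_tax = 36/5
DWL = (1/2) * tax * (Q* - Q_tax)
DWL = (1/2) * 6 * 36/5 = 108/5

108/5


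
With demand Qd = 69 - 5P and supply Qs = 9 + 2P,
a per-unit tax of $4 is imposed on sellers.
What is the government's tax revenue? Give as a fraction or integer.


With tax on sellers, new supply: Qs' = 9 + 2(P - 4)
= 1 + 2P
New equilibrium quantity:
Q_new = 143/7
Tax revenue = tax * Q_new = 4 * 143/7 = 572/7

572/7


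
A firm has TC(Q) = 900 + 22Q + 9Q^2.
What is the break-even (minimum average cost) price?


AC(Q) = 900/Q + 22 + 9Q
To minimize: dAC/dQ = -900/Q^2 + 9 = 0
Q^2 = 900/9 = 100
Q* = 10
Min AC = 900/10 + 22 + 9*10
Min AC = 90 + 22 + 90 = 202

202


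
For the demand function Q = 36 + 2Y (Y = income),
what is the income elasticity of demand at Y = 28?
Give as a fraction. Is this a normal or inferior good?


dQ/dY = 2
At Y = 28: Q = 36 + 2*28 = 92
Ey = (dQ/dY)(Y/Q) = 2 * 28 / 92 = 14/23
Since Ey > 0, this is a normal good.

14/23 (normal good)


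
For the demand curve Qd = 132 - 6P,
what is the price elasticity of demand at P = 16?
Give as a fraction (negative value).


dQ/dP = -6
At P = 16: Q = 132 - 6*16 = 36
E = (dQ/dP)(P/Q) = (-6)(16/36) = -8/3

-8/3


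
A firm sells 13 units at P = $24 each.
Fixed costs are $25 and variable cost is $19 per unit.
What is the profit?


Total Revenue = P * Q = 24 * 13 = $312
Total Cost = FC + VC*Q = 25 + 19*13 = $272
Profit = TR - TC = 312 - 272 = $40

$40


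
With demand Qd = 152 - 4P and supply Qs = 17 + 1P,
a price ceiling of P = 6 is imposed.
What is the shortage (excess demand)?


At P = 6:
Qd = 152 - 4*6 = 128
Qs = 17 + 1*6 = 23
Shortage = Qd - Qs = 128 - 23 = 105

105


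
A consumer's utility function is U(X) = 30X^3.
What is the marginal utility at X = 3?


MU = dU/dX = 30*3*X^(3-1)
MU = 90*X^2
At X = 3:
MU = 90 * 3^2
MU = 90 * 9 = 810

810


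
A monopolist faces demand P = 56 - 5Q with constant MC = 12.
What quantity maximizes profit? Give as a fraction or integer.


TR = P*Q = (56 - 5Q)Q = 56Q - 5Q^2
MR = dTR/dQ = 56 - 10Q
Set MR = MC:
56 - 10Q = 12
44 = 10Q
Q* = 44/10 = 22/5

22/5


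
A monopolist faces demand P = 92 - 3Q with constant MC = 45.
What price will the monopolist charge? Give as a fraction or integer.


MR = 92 - 6Q
Set MR = MC: 92 - 6Q = 45
Q* = 47/6
Substitute into demand:
P* = 92 - 3*47/6 = 137/2

137/2


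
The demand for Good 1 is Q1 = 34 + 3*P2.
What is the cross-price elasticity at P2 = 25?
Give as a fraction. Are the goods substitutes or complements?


dQ1/dP2 = 3
At P2 = 25: Q1 = 34 + 3*25 = 109
Exy = (dQ1/dP2)(P2/Q1) = 3 * 25 / 109 = 75/109
Since Exy > 0, the goods are substitutes.

75/109 (substitutes)


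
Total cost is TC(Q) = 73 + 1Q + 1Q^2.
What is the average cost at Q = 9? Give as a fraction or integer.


TC(9) = 73 + 1*9 + 1*9^2
TC(9) = 73 + 9 + 81 = 163
AC = TC/Q = 163/9 = 163/9

163/9


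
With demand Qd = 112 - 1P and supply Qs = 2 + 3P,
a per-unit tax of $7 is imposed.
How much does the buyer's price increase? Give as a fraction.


With a per-unit tax, the buyer's price increase depends on relative slopes.
Supply slope: d = 3, Demand slope: b = 1
Buyer's price increase = d * tax / (b + d)
= 3 * 7 / (1 + 3)
= 21 / 4 = 21/4

21/4


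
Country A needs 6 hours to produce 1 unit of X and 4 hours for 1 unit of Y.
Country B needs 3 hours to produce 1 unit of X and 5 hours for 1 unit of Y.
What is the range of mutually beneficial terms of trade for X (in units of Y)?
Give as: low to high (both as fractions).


Opportunity cost of X for Country A = hours_X / hours_Y = 6/4 = 3/2 units of Y
Opportunity cost of X for Country B = hours_X / hours_Y = 3/5 = 3/5 units of Y
Terms of trade must be between the two opportunity costs.
Range: 3/5 to 3/2

3/5 to 3/2


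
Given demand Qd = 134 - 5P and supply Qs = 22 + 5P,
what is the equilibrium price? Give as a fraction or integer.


At equilibrium, Qd = Qs.
134 - 5P = 22 + 5P
134 - 22 = 5P + 5P
112 = 10P
P* = 112/10 = 56/5

56/5


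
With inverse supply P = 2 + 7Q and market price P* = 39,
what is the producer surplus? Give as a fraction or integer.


Minimum supply price (at Q=0): P_min = 2
Quantity supplied at P* = 39:
Q* = (39 - 2)/7 = 37/7
PS = (1/2) * Q* * (P* - P_min)
PS = (1/2) * 37/7 * (39 - 2)
PS = (1/2) * 37/7 * 37 = 1369/14

1369/14


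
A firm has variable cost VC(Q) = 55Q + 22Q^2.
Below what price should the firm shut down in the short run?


AVC(Q) = VC(Q)/Q = 55 + 22Q
AVC is increasing in Q, so minimum AVC is at Q -> 0+.
Min AVC = 55
The firm should shut down if P < 55.

55


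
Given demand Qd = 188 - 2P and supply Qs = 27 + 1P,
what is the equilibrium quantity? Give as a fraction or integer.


First find equilibrium price:
188 - 2P = 27 + 1P
P* = 161/3 = 161/3
Then substitute into demand:
Q* = 188 - 2 * 161/3 = 242/3

242/3


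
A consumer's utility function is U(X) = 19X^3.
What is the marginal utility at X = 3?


MU = dU/dX = 19*3*X^(3-1)
MU = 57*X^2
At X = 3:
MU = 57 * 3^2
MU = 57 * 9 = 513

513


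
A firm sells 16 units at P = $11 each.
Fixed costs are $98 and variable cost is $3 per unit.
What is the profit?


Total Revenue = P * Q = 11 * 16 = $176
Total Cost = FC + VC*Q = 98 + 3*16 = $146
Profit = TR - TC = 176 - 146 = $30

$30


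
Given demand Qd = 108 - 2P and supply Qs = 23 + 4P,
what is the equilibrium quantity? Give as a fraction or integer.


First find equilibrium price:
108 - 2P = 23 + 4P
P* = 85/6 = 85/6
Then substitute into demand:
Q* = 108 - 2 * 85/6 = 239/3

239/3


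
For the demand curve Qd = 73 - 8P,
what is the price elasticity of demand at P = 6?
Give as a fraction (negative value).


dQ/dP = -8
At P = 6: Q = 73 - 8*6 = 25
E = (dQ/dP)(P/Q) = (-8)(6/25) = -48/25

-48/25


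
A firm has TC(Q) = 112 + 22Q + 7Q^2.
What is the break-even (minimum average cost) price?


AC(Q) = 112/Q + 22 + 7Q
To minimize: dAC/dQ = -112/Q^2 + 7 = 0
Q^2 = 112/7 = 16
Q* = 4
Min AC = 112/4 + 22 + 7*4
Min AC = 28 + 22 + 28 = 78

78


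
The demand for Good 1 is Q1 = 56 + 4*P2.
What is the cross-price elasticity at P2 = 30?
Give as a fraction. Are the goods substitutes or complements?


dQ1/dP2 = 4
At P2 = 30: Q1 = 56 + 4*30 = 176
Exy = (dQ1/dP2)(P2/Q1) = 4 * 30 / 176 = 15/22
Since Exy > 0, the goods are substitutes.

15/22 (substitutes)


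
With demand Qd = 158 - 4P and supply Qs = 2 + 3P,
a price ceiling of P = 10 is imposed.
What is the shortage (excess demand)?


At P = 10:
Qd = 158 - 4*10 = 118
Qs = 2 + 3*10 = 32
Shortage = Qd - Qs = 118 - 32 = 86

86


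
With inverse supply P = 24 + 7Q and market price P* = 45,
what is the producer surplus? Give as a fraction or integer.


Minimum supply price (at Q=0): P_min = 24
Quantity supplied at P* = 45:
Q* = (45 - 24)/7 = 3
PS = (1/2) * Q* * (P* - P_min)
PS = (1/2) * 3 * (45 - 24)
PS = (1/2) * 3 * 21 = 63/2

63/2


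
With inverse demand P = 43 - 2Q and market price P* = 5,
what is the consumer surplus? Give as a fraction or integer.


Maximum willingness to pay (at Q=0): P_max = 43
Quantity demanded at P* = 5:
Q* = (43 - 5)/2 = 19
CS = (1/2) * Q* * (P_max - P*)
CS = (1/2) * 19 * (43 - 5)
CS = (1/2) * 19 * 38 = 361

361


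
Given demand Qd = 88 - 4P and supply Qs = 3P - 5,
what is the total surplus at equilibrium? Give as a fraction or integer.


Find equilibrium: 88 - 4P = 3P - 5
88 + 5 = 7P
P* = 93/7 = 93/7
Q* = 3*93/7 - 5 = 244/7
Inverse demand: P = 22 - Q/4, so P_max = 22
Inverse supply: P = 5/3 + Q/3, so P_min = 5/3
CS = (1/2) * 244/7 * (22 - 93/7) = 7442/49
PS = (1/2) * 244/7 * (93/7 - 5/3) = 29768/147
TS = CS + PS = 7442/49 + 29768/147 = 7442/21

7442/21


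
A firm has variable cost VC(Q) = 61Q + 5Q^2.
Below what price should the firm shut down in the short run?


AVC(Q) = VC(Q)/Q = 61 + 5Q
AVC is increasing in Q, so minimum AVC is at Q -> 0+.
Min AVC = 61
The firm should shut down if P < 61.

61


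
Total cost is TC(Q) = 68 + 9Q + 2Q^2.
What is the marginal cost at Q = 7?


MC = dTC/dQ = 9 + 2*2*Q
At Q = 7:
MC = 9 + 4*7
MC = 9 + 28 = 37

37


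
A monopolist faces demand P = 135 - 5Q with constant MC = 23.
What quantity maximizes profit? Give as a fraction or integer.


TR = P*Q = (135 - 5Q)Q = 135Q - 5Q^2
MR = dTR/dQ = 135 - 10Q
Set MR = MC:
135 - 10Q = 23
112 = 10Q
Q* = 112/10 = 56/5

56/5


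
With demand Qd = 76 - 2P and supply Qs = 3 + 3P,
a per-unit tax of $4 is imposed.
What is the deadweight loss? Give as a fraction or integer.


Pre-tax equilibrium quantity: Q* = 234/5
Post-tax equilibrium quantity: Q_tax = 42
Reduction in quantity: Q* - Q_tax = 24/5
DWL = (1/2) * tax * (Q* - Q_tax)
DWL = (1/2) * 4 * 24/5 = 48/5

48/5


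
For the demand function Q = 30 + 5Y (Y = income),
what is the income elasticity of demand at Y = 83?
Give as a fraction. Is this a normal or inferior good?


dQ/dY = 5
At Y = 83: Q = 30 + 5*83 = 445
Ey = (dQ/dY)(Y/Q) = 5 * 83 / 445 = 83/89
Since Ey > 0, this is a normal good.

83/89 (normal good)


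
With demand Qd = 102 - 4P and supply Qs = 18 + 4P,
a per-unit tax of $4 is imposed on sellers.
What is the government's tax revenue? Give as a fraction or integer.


With tax on sellers, new supply: Qs' = 18 + 4(P - 4)
= 2 + 4P
New equilibrium quantity:
Q_new = 52
Tax revenue = tax * Q_new = 4 * 52 = 208

208


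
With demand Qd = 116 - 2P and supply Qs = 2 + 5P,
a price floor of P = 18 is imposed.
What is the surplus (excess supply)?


At P = 18:
Qd = 116 - 2*18 = 80
Qs = 2 + 5*18 = 92
Surplus = Qs - Qd = 92 - 80 = 12

12


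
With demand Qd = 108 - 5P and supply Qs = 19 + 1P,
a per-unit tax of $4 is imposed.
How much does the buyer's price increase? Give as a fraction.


With a per-unit tax, the buyer's price increase depends on relative slopes.
Supply slope: d = 1, Demand slope: b = 5
Buyer's price increase = d * tax / (b + d)
= 1 * 4 / (5 + 1)
= 4 / 6 = 2/3

2/3


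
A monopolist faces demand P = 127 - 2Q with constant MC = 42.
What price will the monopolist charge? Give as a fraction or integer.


MR = 127 - 4Q
Set MR = MC: 127 - 4Q = 42
Q* = 85/4
Substitute into demand:
P* = 127 - 2*85/4 = 169/2

169/2


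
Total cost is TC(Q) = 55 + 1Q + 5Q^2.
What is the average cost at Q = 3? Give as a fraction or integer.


TC(3) = 55 + 1*3 + 5*3^2
TC(3) = 55 + 3 + 45 = 103
AC = TC/Q = 103/3 = 103/3

103/3


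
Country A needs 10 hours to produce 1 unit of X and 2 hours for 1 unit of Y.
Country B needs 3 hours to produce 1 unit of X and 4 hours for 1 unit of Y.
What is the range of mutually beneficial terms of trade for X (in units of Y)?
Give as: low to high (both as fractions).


Opportunity cost of X for Country A = hours_X / hours_Y = 10/2 = 5 units of Y
Opportunity cost of X for Country B = hours_X / hours_Y = 3/4 = 3/4 units of Y
Terms of trade must be between the two opportunity costs.
Range: 3/4 to 5

3/4 to 5


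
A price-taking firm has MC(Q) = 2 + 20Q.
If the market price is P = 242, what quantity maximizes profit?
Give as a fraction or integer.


In perfect competition, profit is maximized where P = MC.
242 = 2 + 20Q
240 = 20Q
Q* = 240/20 = 12

12


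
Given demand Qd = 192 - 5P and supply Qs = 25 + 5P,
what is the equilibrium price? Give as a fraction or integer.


At equilibrium, Qd = Qs.
192 - 5P = 25 + 5P
192 - 25 = 5P + 5P
167 = 10P
P* = 167/10 = 167/10

167/10


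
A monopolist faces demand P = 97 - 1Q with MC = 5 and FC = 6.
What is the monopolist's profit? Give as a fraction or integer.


MR = MC: 97 - 2Q = 5
Q* = 46
P* = 97 - 1*46 = 51
Profit = (P* - MC)*Q* - FC
= (51 - 5)*46 - 6
= 46*46 - 6
= 2116 - 6 = 2110

2110


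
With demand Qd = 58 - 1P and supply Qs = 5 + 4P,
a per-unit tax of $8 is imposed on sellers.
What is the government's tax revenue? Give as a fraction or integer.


With tax on sellers, new supply: Qs' = 5 + 4(P - 8)
= 4P - 27
New equilibrium quantity:
Q_new = 41
Tax revenue = tax * Q_new = 8 * 41 = 328

328


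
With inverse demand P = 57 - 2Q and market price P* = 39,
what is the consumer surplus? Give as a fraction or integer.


Maximum willingness to pay (at Q=0): P_max = 57
Quantity demanded at P* = 39:
Q* = (57 - 39)/2 = 9
CS = (1/2) * Q* * (P_max - P*)
CS = (1/2) * 9 * (57 - 39)
CS = (1/2) * 9 * 18 = 81

81


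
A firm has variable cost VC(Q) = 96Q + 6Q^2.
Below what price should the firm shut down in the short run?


AVC(Q) = VC(Q)/Q = 96 + 6Q
AVC is increasing in Q, so minimum AVC is at Q -> 0+.
Min AVC = 96
The firm should shut down if P < 96.

96


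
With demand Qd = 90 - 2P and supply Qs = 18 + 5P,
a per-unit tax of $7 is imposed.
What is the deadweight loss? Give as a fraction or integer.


Pre-tax equilibrium quantity: Q* = 486/7
Post-tax equilibrium quantity: Q_tax = 416/7
Reduction in quantity: Q* - Q_tax = 10
DWL = (1/2) * tax * (Q* - Q_tax)
DWL = (1/2) * 7 * 10 = 35

35


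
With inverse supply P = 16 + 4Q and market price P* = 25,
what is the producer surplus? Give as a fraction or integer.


Minimum supply price (at Q=0): P_min = 16
Quantity supplied at P* = 25:
Q* = (25 - 16)/4 = 9/4
PS = (1/2) * Q* * (P* - P_min)
PS = (1/2) * 9/4 * (25 - 16)
PS = (1/2) * 9/4 * 9 = 81/8

81/8


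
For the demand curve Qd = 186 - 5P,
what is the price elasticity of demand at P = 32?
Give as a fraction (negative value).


dQ/dP = -5
At P = 32: Q = 186 - 5*32 = 26
E = (dQ/dP)(P/Q) = (-5)(32/26) = -80/13

-80/13
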